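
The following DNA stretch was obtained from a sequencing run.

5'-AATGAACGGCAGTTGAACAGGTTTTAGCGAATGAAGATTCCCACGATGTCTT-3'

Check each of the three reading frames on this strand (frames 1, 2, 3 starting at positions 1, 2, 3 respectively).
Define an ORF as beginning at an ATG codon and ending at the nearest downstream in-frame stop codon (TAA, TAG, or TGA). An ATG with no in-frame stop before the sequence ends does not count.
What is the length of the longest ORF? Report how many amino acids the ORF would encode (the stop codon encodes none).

4

Frame 1: AAT GAA CGG CAG TTG AAC AGG TTT TAG CGA ATG AAG ATT CCC ACG ATG TCT — no ATG→stop ORF.
Frame 2: ATG AAC GGC AGT TGA ACA GGT TTT AGC GAA TGA AGA TTC CCA CGA TGT CTT — ATG at 2, stop TGA at 14 → 15 nt.
Frame 3: TGA ACG GCA GTT GAA CAG GTT TTA GCG AAT GAA GAT TCC CAC GAT GTC — no ATG→stop ORF.
Longest: frame 2, positions 2–16, 15 nt = 5 codons = 4 aa. → 4 amino acids.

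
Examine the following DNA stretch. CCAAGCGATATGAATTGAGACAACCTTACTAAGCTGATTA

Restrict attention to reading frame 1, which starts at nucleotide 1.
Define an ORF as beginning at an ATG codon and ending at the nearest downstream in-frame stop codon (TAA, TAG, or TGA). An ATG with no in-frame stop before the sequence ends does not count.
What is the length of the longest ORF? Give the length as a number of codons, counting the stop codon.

Frame 1: CCA AGC GAT ATG AAT TGA GAC AAC CTT ACT AAG CTG ATT — ATG at 10, stop TGA at 16 → 9 nt.
Longest: frame 1, positions 10–18, 9 nt = 3 codons = 2 aa. → 3 codons.

3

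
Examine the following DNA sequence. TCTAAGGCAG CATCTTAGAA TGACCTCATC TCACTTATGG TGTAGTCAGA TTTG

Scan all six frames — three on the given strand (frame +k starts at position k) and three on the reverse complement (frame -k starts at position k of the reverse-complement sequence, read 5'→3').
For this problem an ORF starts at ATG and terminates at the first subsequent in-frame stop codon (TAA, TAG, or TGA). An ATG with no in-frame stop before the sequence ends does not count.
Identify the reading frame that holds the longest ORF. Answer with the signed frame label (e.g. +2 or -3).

Reverse complement (5'→3'): CAAATCTGACTACACCATAAGTGAGATGAGGTCATTCTAAGATGCTGCCTTAGA
Frame +1: TCT AAG GCA GCA TCT TAG AAT GAC CTC ATC TCA CTT ATG GTG TAG TCA GAT TTG — ATG at 37, stop TAG at 43 → 9 nt.
Frame +2: CTA AGG CAG CAT CTT AGA ATG ACC TCA TCT CAC TTA TGG TGT AGT CAG ATT — no ATG→stop ORF.
Frame +3: TAA GGC AGC ATC TTA GAA TGA CCT CAT CTC ACT TAT GGT GTA GTC AGA TTT — no ATG→stop ORF.
Frame -1: CAA ATC TGA CTA CAC CAT AAG TGA GAT GAG GTC ATT CTA AGA TGC TGC CTT AGA — no ATG→stop ORF.
Frame -2: AAA TCT GAC TAC ACC ATA AGT GAG ATG AGG TCA TTC TAA GAT GCT GCC TTA — ATG at 26, stop TAA at 38 → 15 nt.
Frame -3: AAT CTG ACT ACA CCA TAA GTG AGA TGA GGT CAT TCT AAG ATG CTG CCT TAG — ATG at 42, stop TAG at 51 → 12 nt.
Longest ORF is 15 nt in frame -2 (positions 26–40).

-2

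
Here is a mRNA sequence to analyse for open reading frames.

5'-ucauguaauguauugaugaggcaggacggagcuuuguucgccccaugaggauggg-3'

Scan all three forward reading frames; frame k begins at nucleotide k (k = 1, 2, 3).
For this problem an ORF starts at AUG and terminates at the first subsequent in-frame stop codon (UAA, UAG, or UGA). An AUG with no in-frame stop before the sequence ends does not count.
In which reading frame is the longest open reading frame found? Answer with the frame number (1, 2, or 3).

Frame 1: UCA UGU AAU GUA UUG AUG AGG CAG GAC GGA GCU UUG UUC GCC CCA UGA GGA UGG — AUG at 16, stop UGA at 46 → 33 nt.
Frame 2: CAU GUA AUG UAU UGA UGA GGC AGG ACG GAG CUU UGU UCG CCC CAU GAG GAU GGG — AUG at 8, stop UGA at 14 → 9 nt.
Frame 3: AUG UAA UGU AUU GAU GAG GCA GGA CGG AGC UUU GUU CGC CCC AUG AGG AUG — AUG at 3, stop UAA at 6 → 6 nt.
Longest ORF is 33 nt in frame 1 (positions 16–48).

1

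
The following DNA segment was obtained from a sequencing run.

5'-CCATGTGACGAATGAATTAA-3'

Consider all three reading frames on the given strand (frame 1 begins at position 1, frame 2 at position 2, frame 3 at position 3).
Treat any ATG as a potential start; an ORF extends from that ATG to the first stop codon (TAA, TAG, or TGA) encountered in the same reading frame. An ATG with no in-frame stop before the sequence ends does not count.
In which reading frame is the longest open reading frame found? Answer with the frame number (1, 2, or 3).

3

Frame 1: CCA TGT GAC GAA TGA ATT — no ATG→stop ORF.
Frame 2: CAT GTG ACG AAT GAA TTA — no ATG→stop ORF.
Frame 3: ATG TGA CGA ATG AAT TAA — ATG at 3, stop TGA at 6 → 6 nt; ATG at 12, stop TAA at 18 → 9 nt.
Longest ORF is 9 nt in frame 3 (positions 12–20).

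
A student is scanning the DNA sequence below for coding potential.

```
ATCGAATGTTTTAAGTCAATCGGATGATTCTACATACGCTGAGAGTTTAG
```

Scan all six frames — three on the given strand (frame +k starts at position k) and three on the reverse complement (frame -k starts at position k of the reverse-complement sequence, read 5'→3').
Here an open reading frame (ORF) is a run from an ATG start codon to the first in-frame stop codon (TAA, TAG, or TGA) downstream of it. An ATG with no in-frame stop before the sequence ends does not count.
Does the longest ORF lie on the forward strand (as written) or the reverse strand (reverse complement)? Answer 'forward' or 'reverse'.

forward

Reverse complement (5'→3'): CTAAACTCTCAGCGTATGTAGAATCATCCGATTGACTTAAAACATTCGAT
Frame +1: ATC GAA TGT TTT AAG TCA ATC GGA TGA TTC TAC ATA CGC TGA GAG TTT — no ATG→stop ORF.
Frame +2: TCG AAT GTT TTA AGT CAA TCG GAT GAT TCT ACA TAC GCT GAG AGT TTA — no ATG→stop ORF.
Frame +3: CGA ATG TTT TAA GTC AAT CGG ATG ATT CTA CAT ACG CTG AGA GTT TAG — ATG at 6, stop TAA at 12 → 9 nt; ATG at 24, stop TAG at 48 → 27 nt.
Frame -1: CTA AAC TCT CAG CGT ATG TAG AAT CAT CCG ATT GAC TTA AAA CAT TCG — ATG at 16, stop TAG at 19 → 6 nt.
Frame -2: TAA ACT CTC AGC GTA TGT AGA ATC ATC CGA TTG ACT TAA AAC ATT CGA — no ATG→stop ORF.
Frame -3: AAA CTC TCA GCG TAT GTA GAA TCA TCC GAT TGA CTT AAA ACA TTC GAT — no ATG→stop ORF.
Forward-strand max 27 nt; reverse-strand max 6 nt. The forward strand has the longer ORF.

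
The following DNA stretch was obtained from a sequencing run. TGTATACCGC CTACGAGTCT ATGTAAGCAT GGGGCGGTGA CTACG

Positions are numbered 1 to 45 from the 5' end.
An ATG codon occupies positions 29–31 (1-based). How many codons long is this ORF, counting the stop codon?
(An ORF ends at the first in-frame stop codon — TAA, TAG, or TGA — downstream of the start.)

Codons from position 29: ATG (29–31), GGG (32–34), CGG (35–37), TGA (38–40).
TGA is the first in-frame stop; that's 4 codons including the stop.

4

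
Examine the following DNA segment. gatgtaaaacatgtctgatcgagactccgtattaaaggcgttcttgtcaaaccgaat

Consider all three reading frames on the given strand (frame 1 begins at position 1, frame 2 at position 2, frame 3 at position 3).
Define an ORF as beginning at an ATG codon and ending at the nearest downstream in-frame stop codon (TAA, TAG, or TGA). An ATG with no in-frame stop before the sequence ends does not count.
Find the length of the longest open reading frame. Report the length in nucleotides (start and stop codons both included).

6

Frame 1: GAT GTA AAA CAT GTC TGA TCG AGA CTC CGT ATT AAA GGC GTT CTT GTC AAA CCG AAT — no ATG→stop ORF.
Frame 2: ATG TAA AAC ATG TCT GAT CGA GAC TCC GTA TTA AAG GCG TTC TTG TCA AAC CGA — ATG at 2, stop TAA at 5 → 6 nt.
Frame 3: TGT AAA ACA TGT CTG ATC GAG ACT CCG TAT TAA AGG CGT TCT TGT CAA ACC GAA — no ATG→stop ORF.
Longest: frame 2, positions 2–7, 6 nt = 2 codons = 1 aa. → 6 nucleotides.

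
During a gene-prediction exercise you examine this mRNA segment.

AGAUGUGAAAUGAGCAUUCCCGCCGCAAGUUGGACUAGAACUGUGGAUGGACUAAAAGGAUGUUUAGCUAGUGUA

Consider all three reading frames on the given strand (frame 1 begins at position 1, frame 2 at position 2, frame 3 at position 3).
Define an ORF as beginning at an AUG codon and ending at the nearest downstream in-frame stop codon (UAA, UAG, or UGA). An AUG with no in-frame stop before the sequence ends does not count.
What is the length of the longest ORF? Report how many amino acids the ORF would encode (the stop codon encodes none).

3

Frame 1: AGA UGU GAA AUG AGC AUU CCC GCC GCA AGU UGG ACU AGA ACU GUG GAU GGA CUA AAA GGA UGU UUA GCU AGU GUA — no AUG→stop ORF.
Frame 2: GAU GUG AAA UGA GCA UUC CCG CCG CAA GUU GGA CUA GAA CUG UGG AUG GAC UAA AAG GAU GUU UAG CUA GUG — AUG at 47, stop UAA at 53 → 9 nt.
Frame 3: AUG UGA AAU GAG CAU UCC CGC CGC AAG UUG GAC UAG AAC UGU GGA UGG ACU AAA AGG AUG UUU AGC UAG UGU — AUG at 3, stop UGA at 6 → 6 nt; AUG at 60, stop UAG at 69 → 12 nt.
Longest: frame 3, positions 60–71, 12 nt = 4 codons = 3 aa. → 3 amino acids.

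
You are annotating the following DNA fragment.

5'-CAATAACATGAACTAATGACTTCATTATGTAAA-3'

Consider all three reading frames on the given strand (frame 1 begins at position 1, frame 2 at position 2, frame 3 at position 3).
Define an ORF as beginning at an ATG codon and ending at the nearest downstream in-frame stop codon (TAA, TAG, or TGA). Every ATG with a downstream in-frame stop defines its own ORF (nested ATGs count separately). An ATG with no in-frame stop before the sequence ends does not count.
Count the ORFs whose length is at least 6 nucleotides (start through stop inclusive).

Frame 1: CAA TAA CAT GAA CTA ATG ACT TCA TTA TGT AAA — no ATG→stop ORF.
Frame 2: AAT AAC ATG AAC TAA TGA CTT CAT TAT GTA — ATG at 8, stop TAA at 14 → 9 nt.
Frame 3: ATA ACA TGA ACT AAT GAC TTC ATT ATG TAA — ATG at 27, stop TAA at 30 → 6 nt.
ORFs ≥ 6 nucleotides: frame 2 8–16 (9 nucleotides), frame 3 27–32 (6 nucleotides). Count = 2.

2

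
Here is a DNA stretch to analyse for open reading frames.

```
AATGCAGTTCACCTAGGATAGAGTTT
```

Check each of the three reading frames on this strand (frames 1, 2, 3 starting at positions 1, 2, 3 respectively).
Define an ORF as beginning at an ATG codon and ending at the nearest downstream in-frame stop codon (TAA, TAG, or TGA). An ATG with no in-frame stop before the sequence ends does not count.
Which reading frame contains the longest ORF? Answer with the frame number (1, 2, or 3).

2

Frame 1: AAT GCA GTT CAC CTA GGA TAG AGT — no ATG→stop ORF.
Frame 2: ATG CAG TTC ACC TAG GAT AGA GTT — ATG at 2, stop TAG at 14 → 15 nt.
Frame 3: TGC AGT TCA CCT AGG ATA GAG TTT — no ATG→stop ORF.
Longest ORF is 15 nt in frame 2 (positions 2–16).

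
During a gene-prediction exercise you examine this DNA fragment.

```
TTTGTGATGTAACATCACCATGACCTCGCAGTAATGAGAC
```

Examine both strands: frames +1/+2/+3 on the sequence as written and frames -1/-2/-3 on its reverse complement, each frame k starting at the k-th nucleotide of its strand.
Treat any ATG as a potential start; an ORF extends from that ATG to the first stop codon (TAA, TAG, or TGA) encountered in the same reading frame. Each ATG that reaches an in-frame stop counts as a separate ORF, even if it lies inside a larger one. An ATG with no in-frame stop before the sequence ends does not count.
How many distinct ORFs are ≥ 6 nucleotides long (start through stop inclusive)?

Reverse complement (5'→3'): GTCTCATTACTGCGAGGTCATGGTGATGTTACATCACAAA
Frame +1: TTT GTG ATG TAA CAT CAC CAT GAC CTC GCA GTA ATG AGA — ATG at 7, stop TAA at 10 → 6 nt.
Frame +2: TTG TGA TGT AAC ATC ACC ATG ACC TCG CAG TAA TGA GAC — ATG at 20, stop TAA at 32 → 15 nt.
Frame +3: TGT GAT GTA ACA TCA CCA TGA CCT CGC AGT AAT GAG — no ATG→stop ORF.
Frame -1: GTC TCA TTA CTG CGA GGT CAT GGT GAT GTT ACA TCA CAA — no ATG→stop ORF.
Frame -2: TCT CAT TAC TGC GAG GTC ATG GTG ATG TTA CAT CAC AAA — no ATG→stop ORF.
Frame -3: CTC ATT ACT GCG AGG TCA TGG TGA TGT TAC ATC ACA — no ATG→stop ORF.
ORFs ≥ 6 nucleotides: frame +1 7–12 (6 nucleotides), frame +2 20–34 (15 nucleotides). Count = 2.

2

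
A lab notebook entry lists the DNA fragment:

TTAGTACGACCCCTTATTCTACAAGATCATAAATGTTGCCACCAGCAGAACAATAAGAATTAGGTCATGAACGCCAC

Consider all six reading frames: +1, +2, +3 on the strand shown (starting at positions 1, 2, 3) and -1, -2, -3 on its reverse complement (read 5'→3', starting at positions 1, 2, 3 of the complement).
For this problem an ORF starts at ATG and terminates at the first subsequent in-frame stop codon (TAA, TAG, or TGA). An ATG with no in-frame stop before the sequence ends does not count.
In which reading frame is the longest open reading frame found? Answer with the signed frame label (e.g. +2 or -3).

Reverse complement (5'→3'): GTGGCGTTCATGACCTAATTCTTATTGTTCTGCTGGTGGCAACATTTATGATCTTGTAGAATAAGGGGTCGTACTAA
Frame +1: TTA GTA CGA CCC CTT ATT CTA CAA GAT CAT AAA TGT TGC CAC CAG CAG AAC AAT AAG AAT TAG GTC ATG AAC GCC — no ATG→stop ORF.
Frame +2: TAG TAC GAC CCC TTA TTC TAC AAG ATC ATA AAT GTT GCC ACC AGC AGA ACA ATA AGA ATT AGG TCA TGA ACG CCA — no ATG→stop ORF.
Frame +3: AGT ACG ACC CCT TAT TCT ACA AGA TCA TAA ATG TTG CCA CCA GCA GAA CAA TAA GAA TTA GGT CAT GAA CGC CAC — ATG at 33, stop TAA at 54 → 24 nt.
Frame -1: GTG GCG TTC ATG ACC TAA TTC TTA TTG TTC TGC TGG TGG CAA CAT TTA TGA TCT TGT AGA ATA AGG GGT CGT ACT — ATG at 10, stop TAA at 16 → 9 nt.
Frame -2: TGG CGT TCA TGA CCT AAT TCT TAT TGT TCT GCT GGT GGC AAC ATT TAT GAT CTT GTA GAA TAA GGG GTC GTA CTA — no ATG→stop ORF.
Frame -3: GGC GTT CAT GAC CTA ATT CTT ATT GTT CTG CTG GTG GCA ACA TTT ATG ATC TTG TAG AAT AAG GGG TCG TAC TAA — ATG at 48, stop TAG at 57 → 12 nt.
Longest ORF is 24 nt in frame +3 (positions 33–56).

+3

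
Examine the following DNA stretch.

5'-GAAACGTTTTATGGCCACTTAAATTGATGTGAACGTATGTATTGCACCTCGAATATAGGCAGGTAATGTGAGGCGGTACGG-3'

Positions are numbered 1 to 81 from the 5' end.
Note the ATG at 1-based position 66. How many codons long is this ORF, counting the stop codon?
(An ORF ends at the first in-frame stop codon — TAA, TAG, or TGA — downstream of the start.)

2

Codons from position 66: ATG (66–68), TGA (69–71).
TGA is the first in-frame stop; that's 2 codons including the stop.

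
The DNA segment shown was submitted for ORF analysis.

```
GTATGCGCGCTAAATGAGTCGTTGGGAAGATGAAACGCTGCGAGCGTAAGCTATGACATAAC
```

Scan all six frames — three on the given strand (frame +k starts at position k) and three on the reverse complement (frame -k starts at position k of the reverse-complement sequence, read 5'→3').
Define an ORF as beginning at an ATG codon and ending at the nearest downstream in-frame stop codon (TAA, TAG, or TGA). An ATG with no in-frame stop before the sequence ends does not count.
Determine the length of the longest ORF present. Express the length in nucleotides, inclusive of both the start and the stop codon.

Reverse complement (5'→3'): GTTATGTCATAGCTTACGCTCGCAGCGTTTCATCTTCCCAACGACTCATTTAGCGCGCATAC
Frame +1: GTA TGC GCG CTA AAT GAG TCG TTG GGA AGA TGA AAC GCT GCG AGC GTA AGC TAT GAC ATA — no ATG→stop ORF.
Frame +2: TAT GCG CGC TAA ATG AGT CGT TGG GAA GAT GAA ACG CTG CGA GCG TAA GCT ATG ACA TAA — ATG at 14, stop TAA at 47 → 36 nt; ATG at 53, stop TAA at 59 → 9 nt.
Frame +3: ATG CGC GCT AAA TGA GTC GTT GGG AAG ATG AAA CGC TGC GAG CGT AAG CTA TGA CAT AAC — ATG at 3, stop TGA at 15 → 15 nt; ATG at 30, stop TGA at 54 → 27 nt.
Frame -1: GTT ATG TCA TAG CTT ACG CTC GCA GCG TTT CAT CTT CCC AAC GAC TCA TTT AGC GCG CAT — ATG at 4, stop TAG at 10 → 9 nt.
Frame -2: TTA TGT CAT AGC TTA CGC TCG CAG CGT TTC ATC TTC CCA ACG ACT CAT TTA GCG CGC ATA — no ATG→stop ORF.
Frame -3: TAT GTC ATA GCT TAC GCT CGC AGC GTT TCA TCT TCC CAA CGA CTC ATT TAG CGC GCA TAC — no ATG→stop ORF.
Longest: frame +2, positions 14–49, 36 nt = 12 codons = 11 aa. → 36 nucleotides.

36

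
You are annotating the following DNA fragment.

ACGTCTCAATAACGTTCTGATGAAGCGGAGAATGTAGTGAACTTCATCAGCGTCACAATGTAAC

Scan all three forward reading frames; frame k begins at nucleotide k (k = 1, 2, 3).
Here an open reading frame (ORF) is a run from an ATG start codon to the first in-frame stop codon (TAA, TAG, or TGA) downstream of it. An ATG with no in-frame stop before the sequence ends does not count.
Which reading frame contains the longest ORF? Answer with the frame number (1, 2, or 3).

Frame 1: ACG TCT CAA TAA CGT TCT GAT GAA GCG GAG AAT GTA GTG AAC TTC ATC AGC GTC ACA ATG TAA — ATG at 58, stop TAA at 61 → 6 nt.
Frame 2: CGT CTC AAT AAC GTT CTG ATG AAG CGG AGA ATG TAG TGA ACT TCA TCA GCG TCA CAA TGT AAC — ATG at 20, stop TAG at 35 → 18 nt; ATG at 32, stop TAG at 35 → 6 nt.
Frame 3: GTC TCA ATA ACG TTC TGA TGA AGC GGA GAA TGT AGT GAA CTT CAT CAG CGT CAC AAT GTA — no ATG→stop ORF.
Longest ORF is 18 nt in frame 2 (positions 20–37).

2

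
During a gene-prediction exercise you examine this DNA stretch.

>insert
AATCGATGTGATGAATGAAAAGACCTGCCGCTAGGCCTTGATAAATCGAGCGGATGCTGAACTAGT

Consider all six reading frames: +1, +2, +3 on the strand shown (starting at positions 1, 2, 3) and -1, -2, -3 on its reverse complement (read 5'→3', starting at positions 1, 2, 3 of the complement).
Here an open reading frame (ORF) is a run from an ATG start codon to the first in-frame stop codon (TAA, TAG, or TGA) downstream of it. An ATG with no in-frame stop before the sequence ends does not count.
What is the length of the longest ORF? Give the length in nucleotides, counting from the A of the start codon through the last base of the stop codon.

27

Reverse complement (5'→3'): ACTAGTTCAGCATCCGCTCGATTTATCAAGGCCTAGCGGCAGGTCTTTTCATTCATCACATCGATT
Frame +1: AAT CGA TGT GAT GAA TGA AAA GAC CTG CCG CTA GGC CTT GAT AAA TCG AGC GGA TGC TGA ACT AGT — no ATG→stop ORF.
Frame +2: ATC GAT GTG ATG AAT GAA AAG ACC TGC CGC TAG GCC TTG ATA AAT CGA GCG GAT GCT GAA CTA — ATG at 11, stop TAG at 32 → 24 nt.
Frame +3: TCG ATG TGA TGA ATG AAA AGA CCT GCC GCT AGG CCT TGA TAA ATC GAG CGG ATG CTG AAC TAG — ATG at 6, stop TGA at 9 → 6 nt; ATG at 15, stop TGA at 39 → 27 nt; ATG at 54, stop TAG at 63 → 12 nt.
Frame -1: ACT AGT TCA GCA TCC GCT CGA TTT ATC AAG GCC TAG CGG CAG GTC TTT TCA TTC ATC ACA TCG ATT — no ATG→stop ORF.
Frame -2: CTA GTT CAG CAT CCG CTC GAT TTA TCA AGG CCT AGC GGC AGG TCT TTT CAT TCA TCA CAT CGA — no ATG→stop ORF.
Frame -3: TAG TTC AGC ATC CGC TCG ATT TAT CAA GGC CTA GCG GCA GGT CTT TTC ATT CAT CAC ATC GAT — no ATG→stop ORF.
Longest: frame +3, positions 15–41, 27 nt = 9 codons = 8 aa. → 27 nucleotides.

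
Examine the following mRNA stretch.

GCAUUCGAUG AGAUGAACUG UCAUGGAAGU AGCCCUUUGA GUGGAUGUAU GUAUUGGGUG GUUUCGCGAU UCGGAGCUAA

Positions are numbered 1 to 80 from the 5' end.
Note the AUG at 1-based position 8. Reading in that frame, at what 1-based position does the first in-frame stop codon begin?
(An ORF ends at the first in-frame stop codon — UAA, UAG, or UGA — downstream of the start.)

Codons from position 8: AUG (8–10), AGA (11–13), UGA (14–16).
UGA is a stop codon; it begins at position 14.

14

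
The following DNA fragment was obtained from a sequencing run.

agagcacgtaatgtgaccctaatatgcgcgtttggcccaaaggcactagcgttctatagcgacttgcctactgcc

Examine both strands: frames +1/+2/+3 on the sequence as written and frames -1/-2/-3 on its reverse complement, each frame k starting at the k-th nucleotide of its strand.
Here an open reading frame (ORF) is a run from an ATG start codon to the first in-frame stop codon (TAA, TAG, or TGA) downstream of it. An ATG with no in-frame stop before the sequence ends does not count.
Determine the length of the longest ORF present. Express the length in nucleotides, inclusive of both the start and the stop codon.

Reverse complement (5'→3'): GGCAGTAGGCAAGTCGCTATAGAACGCTAGTGCCTTTGGGCCAAACGCGCATATTAGGGTCACATTACGTGCTCT
Frame +1: AGA GCA CGT AAT GTG ACC CTA ATA TGC GCG TTT GGC CCA AAG GCA CTA GCG TTC TAT AGC GAC TTG CCT ACT GCC — no ATG→stop ORF.
Frame +2: GAG CAC GTA ATG TGA CCC TAA TAT GCG CGT TTG GCC CAA AGG CAC TAG CGT TCT ATA GCG ACT TGC CTA CTG — ATG at 11, stop TGA at 14 → 6 nt.
Frame +3: AGC ACG TAA TGT GAC CCT AAT ATG CGC GTT TGG CCC AAA GGC ACT AGC GTT CTA TAG CGA CTT GCC TAC TGC — ATG at 24, stop TAG at 57 → 36 nt.
Frame -1: GGC AGT AGG CAA GTC GCT ATA GAA CGC TAG TGC CTT TGG GCC AAA CGC GCA TAT TAG GGT CAC ATT ACG TGC TCT — no ATG→stop ORF.
Frame -2: GCA GTA GGC AAG TCG CTA TAG AAC GCT AGT GCC TTT GGG CCA AAC GCG CAT ATT AGG GTC ACA TTA CGT GCT — no ATG→stop ORF.
Frame -3: CAG TAG GCA AGT CGC TAT AGA ACG CTA GTG CCT TTG GGC CAA ACG CGC ATA TTA GGG TCA CAT TAC GTG CTC — no ATG→stop ORF.
Longest: frame +3, positions 24–59, 36 nt = 12 codons = 11 aa. → 36 nucleotides.

36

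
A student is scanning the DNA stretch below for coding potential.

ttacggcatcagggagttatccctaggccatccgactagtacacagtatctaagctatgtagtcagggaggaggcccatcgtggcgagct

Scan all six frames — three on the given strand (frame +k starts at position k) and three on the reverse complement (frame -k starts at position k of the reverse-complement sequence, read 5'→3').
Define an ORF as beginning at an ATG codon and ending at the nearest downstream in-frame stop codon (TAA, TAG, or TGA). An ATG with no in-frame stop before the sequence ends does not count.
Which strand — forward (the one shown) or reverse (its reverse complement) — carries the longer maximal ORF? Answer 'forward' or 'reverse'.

Reverse complement (5'→3'): AGCTCGCCACGATGGGCCTCCTCCCTGACTACATAGCTTAGATACTGTGTACTAGTCGGATGGCCTAGGGATAACTCCCTGATGCCGTAA
Frame +1: TTA CGG CAT CAG GGA GTT ATC CCT AGG CCA TCC GAC TAG TAC ACA GTA TCT AAG CTA TGT AGT CAG GGA GGA GGC CCA TCG TGG CGA GCT — no ATG→stop ORF.
Frame +2: TAC GGC ATC AGG GAG TTA TCC CTA GGC CAT CCG ACT AGT ACA CAG TAT CTA AGC TAT GTA GTC AGG GAG GAG GCC CAT CGT GGC GAG — no ATG→stop ORF.
Frame +3: ACG GCA TCA GGG AGT TAT CCC TAG GCC ATC CGA CTA GTA CAC AGT ATC TAA GCT ATG TAG TCA GGG AGG AGG CCC ATC GTG GCG AGC — ATG at 57, stop TAG at 60 → 6 nt.
Frame -1: AGC TCG CCA CGA TGG GCC TCC TCC CTG ACT ACA TAG CTT AGA TAC TGT GTA CTA GTC GGA TGG CCT AGG GAT AAC TCC CTG ATG CCG TAA — ATG at 82, stop TAA at 88 → 9 nt.
Frame -2: GCT CGC CAC GAT GGG CCT CCT CCC TGA CTA CAT AGC TTA GAT ACT GTG TAC TAG TCG GAT GGC CTA GGG ATA ACT CCC TGA TGC CGT — no ATG→stop ORF.
Frame -3: CTC GCC ACG ATG GGC CTC CTC CCT GAC TAC ATA GCT TAG ATA CTG TGT ACT AGT CGG ATG GCC TAG GGA TAA CTC CCT GAT GCC GTA — ATG at 12, stop TAG at 39 → 30 nt; ATG at 60, stop TAG at 66 → 9 nt.
Forward-strand max 6 nt; reverse-strand max 30 nt. The reverse strand has the longer ORF.

reverse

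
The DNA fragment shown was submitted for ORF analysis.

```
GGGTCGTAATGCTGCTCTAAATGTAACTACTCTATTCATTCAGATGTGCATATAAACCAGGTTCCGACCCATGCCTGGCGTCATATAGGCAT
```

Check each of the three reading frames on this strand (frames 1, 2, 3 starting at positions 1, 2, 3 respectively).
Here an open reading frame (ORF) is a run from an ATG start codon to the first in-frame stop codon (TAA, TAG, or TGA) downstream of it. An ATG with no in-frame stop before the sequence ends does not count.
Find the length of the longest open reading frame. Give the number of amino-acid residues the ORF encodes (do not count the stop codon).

Frame 1: GGG TCG TAA TGC TGC TCT AAA TGT AAC TAC TCT ATT CAT TCA GAT GTG CAT ATA AAC CAG GTT CCG ACC CAT GCC TGG CGT CAT ATA GGC — no ATG→stop ORF.
Frame 2: GGT CGT AAT GCT GCT CTA AAT GTA ACT ACT CTA TTC ATT CAG ATG TGC ATA TAA ACC AGG TTC CGA CCC ATG CCT GGC GTC ATA TAG GCA — ATG at 44, stop TAA at 53 → 12 nt; ATG at 71, stop TAG at 86 → 18 nt.
Frame 3: GTC GTA ATG CTG CTC TAA ATG TAA CTA CTC TAT TCA TTC AGA TGT GCA TAT AAA CCA GGT TCC GAC CCA TGC CTG GCG TCA TAT AGG CAT — ATG at 9, stop TAA at 18 → 12 nt; ATG at 21, stop TAA at 24 → 6 nt.
Longest: frame 2, positions 71–88, 18 nt = 6 codons = 5 aa. → 5 amino acids.

5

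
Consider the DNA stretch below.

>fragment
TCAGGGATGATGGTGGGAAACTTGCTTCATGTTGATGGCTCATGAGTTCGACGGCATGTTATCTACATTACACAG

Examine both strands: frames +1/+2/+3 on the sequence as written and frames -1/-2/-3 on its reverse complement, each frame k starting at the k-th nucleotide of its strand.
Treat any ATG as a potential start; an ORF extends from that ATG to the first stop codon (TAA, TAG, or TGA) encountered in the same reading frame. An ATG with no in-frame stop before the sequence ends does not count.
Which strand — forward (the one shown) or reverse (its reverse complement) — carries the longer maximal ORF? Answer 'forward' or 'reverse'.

forward

Reverse complement (5'→3'): CTGTGTAATGTAGATAACATGCCGTCGAACTCATGAGCCATCAACATGAAGCAAGTTTCCCACCATCATCCCTGA
Frame +1: TCA GGG ATG ATG GTG GGA AAC TTG CTT CAT GTT GAT GGC TCA TGA GTT CGA CGG CAT GTT ATC TAC ATT ACA CAG — ATG at 7, stop TGA at 43 → 39 nt; ATG at 10, stop TGA at 43 → 36 nt.
Frame +2: CAG GGA TGA TGG TGG GAA ACT TGC TTC ATG TTG ATG GCT CAT GAG TTC GAC GGC ATG TTA TCT ACA TTA CAC — no ATG→stop ORF.
Frame +3: AGG GAT GAT GGT GGG AAA CTT GCT TCA TGT TGA TGG CTC ATG AGT TCG ACG GCA TGT TAT CTA CAT TAC ACA — no ATG→stop ORF.
Frame -1: CTG TGT AAT GTA GAT AAC ATG CCG TCG AAC TCA TGA GCC ATC AAC ATG AAG CAA GTT TCC CAC CAT CAT CCC TGA — ATG at 19, stop TGA at 34 → 18 nt; ATG at 46, stop TGA at 73 → 30 nt.
Frame -2: TGT GTA ATG TAG ATA ACA TGC CGT CGA ACT CAT GAG CCA TCA ACA TGA AGC AAG TTT CCC ACC ATC ATC CCT — ATG at 8, stop TAG at 11 → 6 nt.
Frame -3: GTG TAA TGT AGA TAA CAT GCC GTC GAA CTC ATG AGC CAT CAA CAT GAA GCA AGT TTC CCA CCA TCA TCC CTG — no ATG→stop ORF.
Forward-strand max 39 nt; reverse-strand max 30 nt. The forward strand has the longer ORF.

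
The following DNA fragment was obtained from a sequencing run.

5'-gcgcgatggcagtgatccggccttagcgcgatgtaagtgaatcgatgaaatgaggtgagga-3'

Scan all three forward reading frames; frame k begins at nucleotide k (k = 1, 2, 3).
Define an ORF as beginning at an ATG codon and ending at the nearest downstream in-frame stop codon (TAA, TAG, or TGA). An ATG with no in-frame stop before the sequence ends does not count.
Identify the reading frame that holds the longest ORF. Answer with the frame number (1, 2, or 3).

Frame 1: GCG CGA TGG CAG TGA TCC GGC CTT AGC GCG ATG TAA GTG AAT CGA TGA AAT GAG GTG AGG — ATG at 31, stop TAA at 34 → 6 nt.
Frame 2: CGC GAT GGC AGT GAT CCG GCC TTA GCG CGA TGT AAG TGA ATC GAT GAA ATG AGG TGA GGA — ATG at 50, stop TGA at 56 → 9 nt.
Frame 3: GCG ATG GCA GTG ATC CGG CCT TAG CGC GAT GTA AGT GAA TCG ATG AAA TGA GGT GAG — ATG at 6, stop TAG at 24 → 21 nt; ATG at 45, stop TGA at 51 → 9 nt.
Longest ORF is 21 nt in frame 3 (positions 6–26).

3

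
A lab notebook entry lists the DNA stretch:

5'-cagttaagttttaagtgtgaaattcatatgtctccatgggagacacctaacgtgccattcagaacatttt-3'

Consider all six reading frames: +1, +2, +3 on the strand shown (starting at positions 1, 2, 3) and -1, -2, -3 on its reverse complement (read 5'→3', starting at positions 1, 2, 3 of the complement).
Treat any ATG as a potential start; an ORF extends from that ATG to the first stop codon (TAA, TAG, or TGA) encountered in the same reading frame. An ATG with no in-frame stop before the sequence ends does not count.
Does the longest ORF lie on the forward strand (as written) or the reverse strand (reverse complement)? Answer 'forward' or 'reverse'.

Reverse complement (5'→3'): AAAATGTTCTGAATGGCACGTTAGGTGTCTCCCATGGAGACATATGAATTTCACACTTAAAACTTAACTG
Frame +1: CAG TTA AGT TTT AAG TGT GAA ATT CAT ATG TCT CCA TGG GAG ACA CCT AAC GTG CCA TTC AGA ACA TTT — no ATG→stop ORF.
Frame +2: AGT TAA GTT TTA AGT GTG AAA TTC ATA TGT CTC CAT GGG AGA CAC CTA ACG TGC CAT TCA GAA CAT TTT — no ATG→stop ORF.
Frame +3: GTT AAG TTT TAA GTG TGA AAT TCA TAT GTC TCC ATG GGA GAC ACC TAA CGT GCC ATT CAG AAC ATT — ATG at 36, stop TAA at 48 → 15 nt.
Frame -1: AAA ATG TTC TGA ATG GCA CGT TAG GTG TCT CCC ATG GAG ACA TAT GAA TTT CAC ACT TAA AAC TTA ACT — ATG at 4, stop TGA at 10 → 9 nt; ATG at 13, stop TAG at 22 → 12 nt; ATG at 34, stop TAA at 58 → 27 nt.
Frame -2: AAA TGT TCT GAA TGG CAC GTT AGG TGT CTC CCA TGG AGA CAT ATG AAT TTC ACA CTT AAA ACT TAA CTG — ATG at 44, stop TAA at 65 → 24 nt.
Frame -3: AAT GTT CTG AAT GGC ACG TTA GGT GTC TCC CAT GGA GAC ATA TGA ATT TCA CAC TTA AAA CTT AAC — no ATG→stop ORF.
Forward-strand max 15 nt; reverse-strand max 27 nt. The reverse strand has the longer ORF.

reverse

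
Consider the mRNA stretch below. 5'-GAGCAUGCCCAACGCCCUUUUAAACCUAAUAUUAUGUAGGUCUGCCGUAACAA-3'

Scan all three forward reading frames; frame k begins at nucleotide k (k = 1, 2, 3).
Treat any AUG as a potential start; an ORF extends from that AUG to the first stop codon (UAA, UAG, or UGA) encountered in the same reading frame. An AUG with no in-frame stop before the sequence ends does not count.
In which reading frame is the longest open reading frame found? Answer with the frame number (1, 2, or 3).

Frame 1: GAG CAU GCC CAA CGC CCU UUU AAA CCU AAU AUU AUG UAG GUC UGC CGU AAC — AUG at 34, stop UAG at 37 → 6 nt.
Frame 2: AGC AUG CCC AAC GCC CUU UUA AAC CUA AUA UUA UGU AGG UCU GCC GUA ACA — no AUG→stop ORF.
Frame 3: GCA UGC CCA ACG CCC UUU UAA ACC UAA UAU UAU GUA GGU CUG CCG UAA CAA — no AUG→stop ORF.
Longest ORF is 6 nt in frame 1 (positions 34–39).

1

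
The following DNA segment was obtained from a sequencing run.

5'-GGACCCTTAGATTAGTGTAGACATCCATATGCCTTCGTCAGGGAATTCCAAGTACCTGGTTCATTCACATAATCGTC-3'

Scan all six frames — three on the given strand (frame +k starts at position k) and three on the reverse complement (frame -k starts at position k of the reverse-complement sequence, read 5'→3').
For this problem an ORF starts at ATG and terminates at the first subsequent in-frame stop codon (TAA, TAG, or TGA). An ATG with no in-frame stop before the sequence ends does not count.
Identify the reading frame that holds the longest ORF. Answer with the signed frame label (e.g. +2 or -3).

-2

Reverse complement (5'→3'): GACGATTATGTGAATGAACCAGGTACTTGGAATTCCCTGACGAAGGCATATGGATGTCTACACTAATCTAAGGGTCC
Frame +1: GGA CCC TTA GAT TAG TGT AGA CAT CCA TAT GCC TTC GTC AGG GAA TTC CAA GTA CCT GGT TCA TTC ACA TAA TCG — no ATG→stop ORF.
Frame +2: GAC CCT TAG ATT AGT GTA GAC ATC CAT ATG CCT TCG TCA GGG AAT TCC AAG TAC CTG GTT CAT TCA CAT AAT CGT — no ATG→stop ORF.
Frame +3: ACC CTT AGA TTA GTG TAG ACA TCC ATA TGC CTT CGT CAG GGA ATT CCA AGT ACC TGG TTC ATT CAC ATA ATC GTC — no ATG→stop ORF.
Frame -1: GAC GAT TAT GTG AAT GAA CCA GGT ACT TGG AAT TCC CTG ACG AAG GCA TAT GGA TGT CTA CAC TAA TCT AAG GGT — no ATG→stop ORF.
Frame -2: ACG ATT ATG TGA ATG AAC CAG GTA CTT GGA ATT CCC TGA CGA AGG CAT ATG GAT GTC TAC ACT AAT CTA AGG GTC — ATG at 8, stop TGA at 11 → 6 nt; ATG at 14, stop TGA at 38 → 27 nt.
Frame -3: CGA TTA TGT GAA TGA ACC AGG TAC TTG GAA TTC CCT GAC GAA GGC ATA TGG ATG TCT ACA CTA ATC TAA GGG TCC — ATG at 54, stop TAA at 69 → 18 nt.
Longest ORF is 27 nt in frame -2 (positions 14–40).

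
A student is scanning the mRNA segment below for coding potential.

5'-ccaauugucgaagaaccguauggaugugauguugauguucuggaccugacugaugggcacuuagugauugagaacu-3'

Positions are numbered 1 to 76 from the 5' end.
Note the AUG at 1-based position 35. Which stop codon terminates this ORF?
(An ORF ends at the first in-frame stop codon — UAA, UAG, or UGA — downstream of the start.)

UGA

Codons from position 35: AUG (35–37), UUC (38–40), UGG (41–43), ACC (44–46), UGA (47–49).
The first in-frame stop codon is UGA.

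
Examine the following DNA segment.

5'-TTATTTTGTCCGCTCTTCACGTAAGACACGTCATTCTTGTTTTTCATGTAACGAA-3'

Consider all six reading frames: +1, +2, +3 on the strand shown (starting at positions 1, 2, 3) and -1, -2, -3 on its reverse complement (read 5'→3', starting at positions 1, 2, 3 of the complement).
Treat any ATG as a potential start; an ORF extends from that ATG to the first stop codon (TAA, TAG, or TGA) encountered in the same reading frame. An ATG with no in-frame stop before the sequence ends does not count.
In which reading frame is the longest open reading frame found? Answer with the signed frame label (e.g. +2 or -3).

Reverse complement (5'→3'): TTCGTTACATGAAAAACAAGAATGACGTGTCTTACGTGAAGAGCGGACAAAATAA
Frame +1: TTA TTT TGT CCG CTC TTC ACG TAA GAC ACG TCA TTC TTG TTT TTC ATG TAA CGA — ATG at 46, stop TAA at 49 → 6 nt.
Frame +2: TAT TTT GTC CGC TCT TCA CGT AAG ACA CGT CAT TCT TGT TTT TCA TGT AAC GAA — no ATG→stop ORF.
Frame +3: ATT TTG TCC GCT CTT CAC GTA AGA CAC GTC ATT CTT GTT TTT CAT GTA ACG — no ATG→stop ORF.
Frame -1: TTC GTT ACA TGA AAA ACA AGA ATG ACG TGT CTT ACG TGA AGA GCG GAC AAA ATA — ATG at 22, stop TGA at 37 → 18 nt.
Frame -2: TCG TTA CAT GAA AAA CAA GAA TGA CGT GTC TTA CGT GAA GAG CGG ACA AAA TAA — no ATG→stop ORF.
Frame -3: CGT TAC ATG AAA AAC AAG AAT GAC GTG TCT TAC GTG AAG AGC GGA CAA AAT — no ATG→stop ORF.
Longest ORF is 18 nt in frame -1 (positions 22–39).

-1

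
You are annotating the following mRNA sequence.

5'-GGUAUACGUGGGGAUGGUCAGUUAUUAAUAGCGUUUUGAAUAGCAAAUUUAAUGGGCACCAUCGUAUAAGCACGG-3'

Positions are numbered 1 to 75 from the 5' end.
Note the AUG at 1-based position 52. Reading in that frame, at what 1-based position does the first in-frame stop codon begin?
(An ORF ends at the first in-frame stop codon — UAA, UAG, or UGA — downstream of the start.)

Codons from position 52: AUG (52–54), GGC (55–57), ACC (58–60), AUC (61–63), GUA (64–66), UAA (67–69).
UAA is a stop codon; it begins at position 67.

67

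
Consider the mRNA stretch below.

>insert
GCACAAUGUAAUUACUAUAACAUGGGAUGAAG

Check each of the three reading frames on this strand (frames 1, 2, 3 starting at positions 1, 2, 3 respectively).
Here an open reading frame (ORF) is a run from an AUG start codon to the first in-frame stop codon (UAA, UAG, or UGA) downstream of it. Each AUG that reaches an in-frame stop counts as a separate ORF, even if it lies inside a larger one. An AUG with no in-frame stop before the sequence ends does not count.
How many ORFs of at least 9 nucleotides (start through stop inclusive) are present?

1

Frame 1: GCA CAA UGU AAU UAC UAU AAC AUG GGA UGA — AUG at 22, stop UGA at 28 → 9 nt.
Frame 2: CAC AAU GUA AUU ACU AUA ACA UGG GAU GAA — no AUG→stop ORF.
Frame 3: ACA AUG UAA UUA CUA UAA CAU GGG AUG AAG — AUG at 6, stop UAA at 9 → 6 nt.
ORFs ≥ 9 nucleotides: frame 1 22–30 (9 nucleotides). Count = 1.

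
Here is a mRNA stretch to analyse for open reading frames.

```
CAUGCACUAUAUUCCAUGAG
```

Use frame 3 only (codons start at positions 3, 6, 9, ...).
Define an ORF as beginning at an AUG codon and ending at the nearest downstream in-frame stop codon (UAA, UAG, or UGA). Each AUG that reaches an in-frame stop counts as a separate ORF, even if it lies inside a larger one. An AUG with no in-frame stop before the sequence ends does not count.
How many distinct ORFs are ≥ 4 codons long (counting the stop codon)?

Frame 3: UGC ACU AUA UUC CAU GAG — no AUG→stop ORF.
No ORF reaches 4 codons. Count = 0.

0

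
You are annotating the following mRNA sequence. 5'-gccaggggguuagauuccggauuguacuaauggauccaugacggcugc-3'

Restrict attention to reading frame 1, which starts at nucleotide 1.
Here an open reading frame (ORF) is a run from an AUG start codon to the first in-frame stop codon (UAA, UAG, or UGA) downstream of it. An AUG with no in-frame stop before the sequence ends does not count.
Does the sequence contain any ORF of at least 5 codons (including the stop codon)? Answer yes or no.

Frame 1: GCC AGG GGG UUA GAU UCC GGA UUG UAC UAA UGG AUC CAU GAC GGC UGC — no AUG→stop ORF.
Largest ORF found is 0 codons < 5, so no.

no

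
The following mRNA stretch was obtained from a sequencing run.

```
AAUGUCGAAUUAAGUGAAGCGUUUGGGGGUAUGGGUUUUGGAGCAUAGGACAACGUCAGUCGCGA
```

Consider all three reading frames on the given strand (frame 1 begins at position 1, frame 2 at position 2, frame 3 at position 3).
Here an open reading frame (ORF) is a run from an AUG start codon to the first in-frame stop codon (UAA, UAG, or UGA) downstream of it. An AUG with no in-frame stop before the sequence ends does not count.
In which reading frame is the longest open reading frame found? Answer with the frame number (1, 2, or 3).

1

Frame 1: AAU GUC GAA UUA AGU GAA GCG UUU GGG GGU AUG GGU UUU GGA GCA UAG GAC AAC GUC AGU CGC — AUG at 31, stop UAG at 46 → 18 nt.
Frame 2: AUG UCG AAU UAA GUG AAG CGU UUG GGG GUA UGG GUU UUG GAG CAU AGG ACA ACG UCA GUC GCG — AUG at 2, stop UAA at 11 → 12 nt.
Frame 3: UGU CGA AUU AAG UGA AGC GUU UGG GGG UAU GGG UUU UGG AGC AUA GGA CAA CGU CAG UCG CGA — no AUG→stop ORF.
Longest ORF is 18 nt in frame 1 (positions 31–48).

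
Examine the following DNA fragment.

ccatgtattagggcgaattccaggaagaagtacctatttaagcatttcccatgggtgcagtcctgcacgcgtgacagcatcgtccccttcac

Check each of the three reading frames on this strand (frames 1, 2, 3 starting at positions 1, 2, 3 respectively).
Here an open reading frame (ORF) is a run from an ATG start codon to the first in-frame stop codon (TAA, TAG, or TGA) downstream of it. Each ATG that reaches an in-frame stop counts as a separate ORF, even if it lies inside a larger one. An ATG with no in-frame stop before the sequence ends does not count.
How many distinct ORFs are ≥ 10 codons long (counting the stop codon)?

Frame 1: CCA TGT ATT AGG GCG AAT TCC AGG AAG AAG TAC CTA TTT AAG CAT TTC CCA TGG GTG CAG TCC TGC ACG CGT GAC AGC ATC GTC CCC TTC — no ATG→stop ORF.
Frame 2: CAT GTA TTA GGG CGA ATT CCA GGA AGA AGT ACC TAT TTA AGC ATT TCC CAT GGG TGC AGT CCT GCA CGC GTG ACA GCA TCG TCC CCT TCA — no ATG→stop ORF.
Frame 3: ATG TAT TAG GGC GAA TTC CAG GAA GAA GTA CCT ATT TAA GCA TTT CCC ATG GGT GCA GTC CTG CAC GCG TGA CAG CAT CGT CCC CTT CAC — ATG at 3, stop TAG at 9 → 9 nt; ATG at 51, stop TGA at 72 → 24 nt.
No ORF reaches 10 codons. Count = 0.

0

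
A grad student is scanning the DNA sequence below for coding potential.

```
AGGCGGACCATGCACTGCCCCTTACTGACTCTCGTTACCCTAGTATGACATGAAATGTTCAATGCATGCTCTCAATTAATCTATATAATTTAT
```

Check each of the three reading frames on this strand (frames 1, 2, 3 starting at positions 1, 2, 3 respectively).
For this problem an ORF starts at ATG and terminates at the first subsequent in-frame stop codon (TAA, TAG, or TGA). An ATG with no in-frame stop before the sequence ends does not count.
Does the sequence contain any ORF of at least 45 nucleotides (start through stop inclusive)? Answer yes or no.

no

Frame 1: AGG CGG ACC ATG CAC TGC CCC TTA CTG ACT CTC GTT ACC CTA GTA TGA CAT GAA ATG TTC AAT GCA TGC TCT CAA TTA ATC TAT ATA ATT TAT — ATG at 10, stop TGA at 46 → 39 nt.
Frame 2: GGC GGA CCA TGC ACT GCC CCT TAC TGA CTC TCG TTA CCC TAG TAT GAC ATG AAA TGT TCA ATG CAT GCT CTC AAT TAA TCT ATA TAA TTT — ATG at 50, stop TAA at 77 → 30 nt; ATG at 62, stop TAA at 77 → 18 nt.
Frame 3: GCG GAC CAT GCA CTG CCC CTT ACT GAC TCT CGT TAC CCT AGT ATG ACA TGA AAT GTT CAA TGC ATG CTC TCA ATT AAT CTA TAT AAT TTA — ATG at 45, stop TGA at 51 → 9 nt.
Largest ORF found is 39 nucleotides < 45, so no.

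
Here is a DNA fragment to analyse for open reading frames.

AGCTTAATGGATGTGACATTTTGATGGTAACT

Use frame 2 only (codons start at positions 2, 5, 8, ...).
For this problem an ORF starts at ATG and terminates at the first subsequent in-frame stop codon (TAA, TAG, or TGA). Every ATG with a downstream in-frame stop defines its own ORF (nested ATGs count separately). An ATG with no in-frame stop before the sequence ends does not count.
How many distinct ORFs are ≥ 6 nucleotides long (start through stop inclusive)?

1

Frame 2: GCT TAA TGG ATG TGA CAT TTT GAT GGT AAC — ATG at 11, stop TGA at 14 → 6 nt.
ORFs ≥ 6 nucleotides: frame 2 11–16 (6 nucleotides). Count = 1.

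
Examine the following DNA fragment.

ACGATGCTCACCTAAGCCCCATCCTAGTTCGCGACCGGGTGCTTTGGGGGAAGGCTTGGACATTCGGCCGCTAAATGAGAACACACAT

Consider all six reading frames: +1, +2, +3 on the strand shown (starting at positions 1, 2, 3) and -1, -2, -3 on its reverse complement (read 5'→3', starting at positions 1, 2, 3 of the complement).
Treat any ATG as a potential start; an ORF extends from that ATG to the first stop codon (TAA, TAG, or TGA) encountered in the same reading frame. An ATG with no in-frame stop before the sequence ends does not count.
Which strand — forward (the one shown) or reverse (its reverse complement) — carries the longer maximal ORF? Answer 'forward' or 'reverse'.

Reverse complement (5'→3'): ATGTGTGTTCTCATTTAGCGGCCGAATGTCCAAGCCTTCCCCCAAAGCACCCGGTCGCGAACTAGGATGGGGCTTAGGTGAGCATCGT
Frame +1: ACG ATG CTC ACC TAA GCC CCA TCC TAG TTC GCG ACC GGG TGC TTT GGG GGA AGG CTT GGA CAT TCG GCC GCT AAA TGA GAA CAC ACA — ATG at 4, stop TAA at 13 → 12 nt.
Frame +2: CGA TGC TCA CCT AAG CCC CAT CCT AGT TCG CGA CCG GGT GCT TTG GGG GAA GGC TTG GAC ATT CGG CCG CTA AAT GAG AAC ACA CAT — no ATG→stop ORF.
Frame +3: GAT GCT CAC CTA AGC CCC ATC CTA GTT CGC GAC CGG GTG CTT TGG GGG AAG GCT TGG ACA TTC GGC CGC TAA ATG AGA ACA CAC — no ATG→stop ORF.
Frame -1: ATG TGT GTT CTC ATT TAG CGG CCG AAT GTC CAA GCC TTC CCC CAA AGC ACC CGG TCG CGA ACT AGG ATG GGG CTT AGG TGA GCA TCG — ATG at 1, stop TAG at 16 → 18 nt; ATG at 67, stop TGA at 79 → 15 nt.
Frame -2: TGT GTG TTC TCA TTT AGC GGC CGA ATG TCC AAG CCT TCC CCC AAA GCA CCC GGT CGC GAA CTA GGA TGG GGC TTA GGT GAG CAT CGT — no ATG→stop ORF.
Frame -3: GTG TGT TCT CAT TTA GCG GCC GAA TGT CCA AGC CTT CCC CCA AAG CAC CCG GTC GCG AAC TAG GAT GGG GCT TAG GTG AGC ATC — no ATG→stop ORF.
Forward-strand max 12 nt; reverse-strand max 18 nt. The reverse strand has the longer ORF.

reverse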